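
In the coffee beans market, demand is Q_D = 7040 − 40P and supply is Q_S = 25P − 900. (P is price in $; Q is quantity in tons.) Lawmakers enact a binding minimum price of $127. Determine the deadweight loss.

$1221.23

In inverse form: demand P = 176 − 0.025Q, supply P = 36 + 0.04Q.
Competitive equilibrium: 176 − 0.025Q = 36 + 0.04Q → Q* = 2153.8462, P* = 122.1538.
At the floor P = 127, quantity demanded = (176 − 127)/0.025 = 1960.
Sellers' marginal cost at Q' = 1960: 36 + 0.04·1960 = 114.4.
ΔQ = 2153.8462 − 1960 = 193.8462; wedge = 127 − 114.4 = 12.6.
The triangle = ½ × 193.8462 × 12.6 = $1221.23.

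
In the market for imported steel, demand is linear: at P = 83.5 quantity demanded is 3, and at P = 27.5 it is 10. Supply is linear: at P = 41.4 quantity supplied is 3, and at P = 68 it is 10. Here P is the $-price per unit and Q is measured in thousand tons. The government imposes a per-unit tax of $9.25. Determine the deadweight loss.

$3.63 thousand

Demand slope = (27.5 − 83.5)/(10 − 3) = −8, so P = 107.5 − 8Q.
Supply slope = (68 − 41.4)/(10 − 3) = 3.8, so P = 30 + 3.8Q.
Competitive equilibrium: 107.5 − 8Q = 30 + 3.8Q → Q* = 6.5678, P* = 54.9576.
With the tax, the buyer price exceeds the seller price by 9.25: (107.5 − 8Q) − (30 + 3.8Q) = 9.25 → Q' = 5.7839.
ΔQ = 6.5678 − 5.7839 = 0.7839; the wedge equals the tax, 9.25.
The triangle = ½ × 0.7839 × 9.25 = $3.63 thousand.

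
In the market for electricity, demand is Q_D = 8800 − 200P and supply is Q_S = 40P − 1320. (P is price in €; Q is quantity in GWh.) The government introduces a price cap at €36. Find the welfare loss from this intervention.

€912.67

In inverse form: demand P = 44 − 0.005Q, supply P = 33 + 0.025Q.
Competitive equilibrium: 44 − 0.005Q = 33 + 0.025Q → Q* = 366.6667, P* = 42.1667.
At the ceiling P = 36, quantity supplied = (36 − 33)/0.025 = 120.
Willingness to pay at Q' = 120: 44 − 0.005·120 = 43.4.
ΔQ = 366.6667 − 120 = 246.6667; wedge = 43.4 − 36 = 7.4.
The triangle = ½ × 246.6667 × 7.4 = €912.67.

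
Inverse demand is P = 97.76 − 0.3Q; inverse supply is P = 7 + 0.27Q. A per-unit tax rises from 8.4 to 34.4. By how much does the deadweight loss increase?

976.14

Competitive equilibrium: 97.76 − 0.3Q = 7 + 0.27Q → Q* = 159.2281, P* = 49.9916.
For a per-unit tax t: ΔQ = t/0.57, so DWL = ½·t·(t/0.57) = t²/1.14.
At t = 8.4: DWL = 61.895. At t = 34.4: DWL = 1038.035.
Increase = 1038.035 − 61.895 = 976.14.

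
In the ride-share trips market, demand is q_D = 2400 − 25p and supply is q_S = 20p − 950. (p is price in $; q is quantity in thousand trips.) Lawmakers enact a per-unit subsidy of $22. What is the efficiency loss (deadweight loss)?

$2688.89 thousand

In inverse form: demand p = 96 − 0.04q, supply p = 47.5 + 0.05q.
Competitive equilibrium: 96 − 0.04q = 47.5 + 0.05q → q* = 538.8889, p* = 74.4444.
The subsidy lowers effective supply by 22: p = 25.5 + 0.05q.
New quantity: 96 − 0.04q = 25.5 + 0.05q → q' = 783.3333.
Overproduction Δq = 783.3333 − 538.8889 = 244.4444; wedge = subsidy = 22.
Deadweight loss = ½ × 244.4444 × 22 = $2688.89 thousand.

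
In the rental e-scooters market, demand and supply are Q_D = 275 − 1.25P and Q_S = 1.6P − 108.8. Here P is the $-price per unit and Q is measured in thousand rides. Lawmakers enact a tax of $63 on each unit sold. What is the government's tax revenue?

$3934.74 thousand

In inverse form: demand P = 220 − 0.8Q, supply P = 68 + 0.625Q.
Competitive equilibrium: 220 − 0.8Q = 68 + 0.625Q → Q* = 106.66667, P* = 134.66667.
With the tax, the buyer price exceeds the seller price by 63: (220 − 0.8Q) − (68 + 0.625Q) = 63 → Q' = 62.45614.
Tax revenue = 63 × 62.45614 = $3934.74 thousand.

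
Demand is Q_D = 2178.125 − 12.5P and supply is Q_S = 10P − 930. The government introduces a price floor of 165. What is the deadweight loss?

10146.37

In inverse form: demand P = 174.25 − 0.08Q, supply P = 93 + 0.1Q.
Competitive equilibrium: 174.25 − 0.08Q = 93 + 0.1Q → Q* = 451.3889, P* = 138.1389.
At the floor P = 165, quantity demanded = (174.25 − 165)/0.08 = 115.625.
Sellers' marginal cost at Q' = 115.625: 93 + 0.1·115.625 = 104.5625.
ΔQ = 451.3889 − 115.625 = 335.7639; wedge = 165 − 104.5625 = 60.4375.
The triangle = ½ × 335.7639 × 60.4375 = 10146.37.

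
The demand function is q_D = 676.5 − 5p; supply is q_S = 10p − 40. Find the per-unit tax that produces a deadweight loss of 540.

In inverse form: demand p = 135.3 − 0.2q, supply p = 4 + 0.1q.
Competitive equilibrium: 135.3 − 0.2q = 4 + 0.1q → q* = 437.6667, p* = 47.7667.
A tax t gives Δq = t/0.3 and wedge t, so DWL = t²/0.6.
t²/0.6 = 540 → t² = 324 → t = 18.

18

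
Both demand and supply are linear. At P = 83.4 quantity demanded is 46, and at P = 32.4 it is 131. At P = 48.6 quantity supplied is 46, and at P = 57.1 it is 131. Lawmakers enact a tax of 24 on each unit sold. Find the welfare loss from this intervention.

Demand slope = (32.4 − 83.4)/(131 − 46) = −0.6, so P = 111 − 0.6Q.
Supply slope = (57.1 − 48.6)/(131 − 46) = 0.1, so P = 44 + 0.1Q.
Competitive equilibrium: 111 − 0.6Q = 44 + 0.1Q → Q* = 95.7143, P* = 53.5714.
With the tax, the buyer price exceeds the seller price by 24: (111 − 0.6Q) − (44 + 0.1Q) = 24 → Q' = 61.4286.
ΔQ = 95.7143 − 61.4286 = 34.2857; the wedge equals the tax, 24.
Welfare loss = ½ × 34.2857 × 24 = 411.43.

411.43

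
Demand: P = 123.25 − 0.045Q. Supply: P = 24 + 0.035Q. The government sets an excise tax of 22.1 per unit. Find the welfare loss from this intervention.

Competitive equilibrium: 123.25 − 0.045Q = 24 + 0.035Q → Q* = 1240.625, P* = 67.4219.
With the tax, the buyer price exceeds the seller price by 22.1: (123.25 − 0.045Q) − (24 + 0.035Q) = 22.1 → Q' = 964.375.
ΔQ = 1240.625 − 964.375 = 276.25; the wedge equals the tax, 22.1.
Deadweight loss = ½ × 276.25 × 22.1 = 3052.56.

3052.56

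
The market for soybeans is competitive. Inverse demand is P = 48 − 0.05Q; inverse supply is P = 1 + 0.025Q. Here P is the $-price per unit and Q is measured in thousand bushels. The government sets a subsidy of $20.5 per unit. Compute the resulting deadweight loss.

Competitive equilibrium: 48 − 0.05Q = 1 + 0.025Q → Q* = 626.6667, P* = 16.6667.
The subsidy lowers effective supply by 20.5: P = 0.025Q − 19.5.
New quantity: 48 − 0.05Q = 0.025Q − 19.5 → Q' = 900.
Overproduction ΔQ = 900 − 626.6667 = 273.3333; wedge = subsidy = 20.5.
DWL = ½ × 273.3333 × 20.5 = $2801.67 thousand.

$2801.67 thousand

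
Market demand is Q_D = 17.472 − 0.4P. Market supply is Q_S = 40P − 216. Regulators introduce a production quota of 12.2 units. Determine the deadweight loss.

In inverse form: demand P = 43.68 − 2.5Q, supply P = 5.4 + 0.025Q.
Competitive equilibrium: 43.68 − 2.5Q = 5.4 + 0.025Q → Q* = 15.1604, P* = 5.779.
At Q = 12.2: demand price = 43.68 − 2.5·12.2 = 13.18; supply price = 5.4 + 0.025·12.2 = 5.705.
ΔQ = 15.1604 − 12.2 = 2.9604; wedge = 13.18 − 5.705 = 7.475.
Welfare loss = ½ × 2.9604 × 7.475 = 11.06.

11.06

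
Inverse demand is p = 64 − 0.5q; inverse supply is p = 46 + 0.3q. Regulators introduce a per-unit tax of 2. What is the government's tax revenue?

Competitive equilibrium: 64 − 0.5q = 46 + 0.3q → q* = 22.5, p* = 52.75.
With the tax, the buyer price exceeds the seller price by 2: (64 − 0.5q) − (46 + 0.3q) = 2 → q' = 20.
Tax revenue = 2 × 20 = 40.

40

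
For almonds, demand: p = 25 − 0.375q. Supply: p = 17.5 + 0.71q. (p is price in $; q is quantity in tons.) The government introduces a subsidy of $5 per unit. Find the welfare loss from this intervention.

$11.52

Competitive equilibrium: 25 − 0.375q = 17.5 + 0.71q → q* = 6.9124, p* = 22.4078.
The subsidy lowers effective supply by 5: p = 12.5 + 0.71q.
New quantity: 25 − 0.375q = 12.5 + 0.71q → q' = 11.5207.
Overproduction Δq = 11.5207 − 6.9124 = 4.6083; wedge = subsidy = 5.
Deadweight loss = ½ × 4.6083 × 5 = $11.52.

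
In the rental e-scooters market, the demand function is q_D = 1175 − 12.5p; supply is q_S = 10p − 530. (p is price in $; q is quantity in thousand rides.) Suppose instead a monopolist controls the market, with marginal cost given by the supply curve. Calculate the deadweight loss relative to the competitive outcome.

$442.08 thousand

In inverse form: demand p = 94 − 0.08q, supply p = 53 + 0.1q.
Competitive equilibrium: 94 − 0.08q = 53 + 0.1q → q* = 227.7778, p* = 75.7778.
Marginal revenue: MR = 94 − 0.16q. Set MR = MC: 94 − 0.16q = 53 + 0.1q → q_m = 157.6923.
Price p_m = 94 − 0.08·157.6923 = 81.3846; MC(q_m) = 53 + 0.1·157.6923 = 68.7692.
Competitive q* = 227.7778, so Δq = 70.0855; wedge = 81.3846 − 68.7692 = 12.6154.
Deadweight loss = ½ × 70.0855 × 12.6154 = $442.08 thousand.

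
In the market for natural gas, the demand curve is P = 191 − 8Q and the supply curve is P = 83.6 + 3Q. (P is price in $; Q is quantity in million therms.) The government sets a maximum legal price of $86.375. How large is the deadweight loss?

$429.67 million

Competitive equilibrium: 191 − 8Q = 83.6 + 3Q → Q* = 9.7636, P* = 112.8909.
At the ceiling P = 86.375, quantity supplied = (86.375 − 83.6)/3 = 0.925.
Willingness to pay at Q' = 0.925: 191 − 8·0.925 = 183.6.
ΔQ = 9.7636 − 0.925 = 8.8386; wedge = 183.6 − 86.375 = 97.225.
The triangle = ½ × 8.8386 × 97.225 = $429.67 million.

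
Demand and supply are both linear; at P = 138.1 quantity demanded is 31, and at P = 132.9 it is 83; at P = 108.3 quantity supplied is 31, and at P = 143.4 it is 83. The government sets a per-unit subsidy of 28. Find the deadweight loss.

505.81

Demand slope = (132.9 − 138.1)/(83 − 31) = −0.1, so P = 141.2 − 0.1Q.
Supply slope = (143.4 − 108.3)/(83 − 31) = 0.675, so P = 87.375 + 0.675Q.
Competitive equilibrium: 141.2 − 0.1Q = 87.375 + 0.675Q → Q* = 69.4516, P* = 134.2548.
The subsidy lowers effective supply by 28: P = 59.375 + 0.675Q.
New quantity: 141.2 − 0.1Q = 59.375 + 0.675Q → Q' = 105.5806.
Overproduction ΔQ = 105.5806 − 69.4516 = 36.129; wedge = subsidy = 28.
Deadweight loss = ½ × 36.129 × 28 = 505.81.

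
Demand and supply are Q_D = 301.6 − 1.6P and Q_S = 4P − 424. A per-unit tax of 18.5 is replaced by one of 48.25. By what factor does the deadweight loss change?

6.802

In inverse form: demand P = 188.5 − 0.625Q, supply P = 106 + 0.25Q.
Competitive equilibrium: 188.5 − 0.625Q = 106 + 0.25Q → Q* = 94.2857, P* = 129.5714.
For a per-unit tax t: ΔQ = t/0.875, so DWL = ½·t·(t/0.875) = t²/1.75.
At t = 18.5: DWL = 195.571. At t = 48.25: DWL = 1330.321.
Ratio = (48.25/18.5)² = 6.802.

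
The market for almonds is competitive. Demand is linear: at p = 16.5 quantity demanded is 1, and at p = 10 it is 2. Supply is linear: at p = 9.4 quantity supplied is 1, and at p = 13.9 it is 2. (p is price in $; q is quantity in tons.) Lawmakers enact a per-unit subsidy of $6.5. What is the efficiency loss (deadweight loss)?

$1.92

Demand slope = (10 − 16.5)/(2 − 1) = −6.5, so p = 23 − 6.5q.
Supply slope = (13.9 − 9.4)/(2 − 1) = 4.5, so p = 4.9 + 4.5q.
Competitive equilibrium: 23 − 6.5q = 4.9 + 4.5q → q* = 1.6455, p* = 12.3045.
The subsidy lowers effective supply by 6.5: p = 4.5q − 1.6.
New quantity: 23 − 6.5q = 4.5q − 1.6 → q' = 2.2364.
Overproduction Δq = 2.2364 − 1.6455 = 0.5909; wedge = subsidy = 6.5.
The triangle = ½ × 0.5909 × 6.5 = $1.92.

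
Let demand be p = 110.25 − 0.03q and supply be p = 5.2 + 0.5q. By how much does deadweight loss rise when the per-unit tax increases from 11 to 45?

Competitive equilibrium: 110.25 − 0.03q = 5.2 + 0.5q → q* = 198.2075, p* = 104.3038.
For a per-unit tax t: Δq = t/0.53, so DWL = ½·t·(t/0.53) = t²/1.06.
At t = 11: DWL = 114.151. At t = 45: DWL = 1910.377.
Increase = 1910.377 − 114.151 = 1796.23.

1796.23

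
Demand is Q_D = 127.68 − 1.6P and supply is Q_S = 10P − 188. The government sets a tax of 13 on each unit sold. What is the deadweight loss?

In inverse form: demand P = 79.8 − 0.625Q, supply P = 18.8 + 0.1Q.
Competitive equilibrium: 79.8 − 0.625Q = 18.8 + 0.1Q → Q* = 84.1379, P* = 27.2138.
With the tax, the buyer price exceeds the seller price by 13: (79.8 − 0.625Q) − (18.8 + 0.1Q) = 13 → Q' = 66.2069.
ΔQ = 84.1379 − 66.2069 = 17.931; the wedge equals the tax, 13.
Welfare loss = ½ × 17.931 × 13 = 116.55.

116.55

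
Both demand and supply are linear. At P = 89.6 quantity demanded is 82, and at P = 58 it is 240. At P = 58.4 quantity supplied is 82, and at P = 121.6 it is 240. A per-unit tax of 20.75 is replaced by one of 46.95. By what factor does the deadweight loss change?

5.120

Demand slope = (58 − 89.6)/(240 − 82) = −0.2, so P = 106 − 0.2Q.
Supply slope = (121.6 − 58.4)/(240 − 82) = 0.4, so P = 25.6 + 0.4Q.
Competitive equilibrium: 106 − 0.2Q = 25.6 + 0.4Q → Q* = 134, P* = 79.2.
For a per-unit tax t: ΔQ = t/0.6, so DWL = ½·t·(t/0.6) = t²/1.2.
At t = 20.75: DWL = 358.802. At t = 46.95: DWL = 1836.919.
Ratio = (46.95/20.75)² = 5.120.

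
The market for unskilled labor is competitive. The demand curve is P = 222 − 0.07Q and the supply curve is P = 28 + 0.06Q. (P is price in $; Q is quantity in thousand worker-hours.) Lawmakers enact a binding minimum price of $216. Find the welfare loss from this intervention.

Competitive equilibrium: 222 − 0.07Q = 28 + 0.06Q → Q* = 1492.307692, P* = 117.538462.
At the floor P = 216, quantity demanded = (222 − 216)/0.07 = 85.714286.
Sellers' marginal cost at Q' = 85.714286: 28 + 0.06·85.714286 = 33.142857.
ΔQ = 1492.307692 − 85.714286 = 1406.593406; wedge = 216 − 33.142857 = 182.857143.
DWL = ½ × 1406.593406 × 182.857143 = $128602.83 thousand.

$128602.83 thousand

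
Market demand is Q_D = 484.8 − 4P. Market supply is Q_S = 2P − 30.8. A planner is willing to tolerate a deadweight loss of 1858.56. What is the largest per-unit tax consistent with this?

52.8

In inverse form: demand P = 121.2 − 0.25Q, supply P = 15.4 + 0.5Q.
Competitive equilibrium: 121.2 − 0.25Q = 15.4 + 0.5Q → Q* = 141.0667, P* = 85.9333.
A tax t gives ΔQ = t/0.75 and wedge t, so DWL = t²/1.5.
t²/1.5 = 1858.56 → t² = 2787.84 → t = 52.8.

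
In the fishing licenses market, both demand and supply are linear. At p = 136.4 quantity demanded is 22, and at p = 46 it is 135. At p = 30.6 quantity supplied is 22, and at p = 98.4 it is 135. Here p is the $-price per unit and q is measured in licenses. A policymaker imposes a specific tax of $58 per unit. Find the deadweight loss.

Demand slope = (46 − 136.4)/(135 − 22) = −0.8, so p = 154 − 0.8q.
Supply slope = (98.4 − 30.6)/(135 − 22) = 0.6, so p = 17.4 + 0.6q.
Competitive equilibrium: 154 − 0.8q = 17.4 + 0.6q → q* = 97.5714, p* = 75.9429.
With the tax, the buyer price exceeds the seller price by 58: (154 − 0.8q) − (17.4 + 0.6q) = 58 → q' = 56.1429.
Δq = 97.5714 − 56.1429 = 41.4285; the wedge equals the tax, 58.
Welfare loss = ½ × 41.4285 × 58 = $1201.43.

$1201.43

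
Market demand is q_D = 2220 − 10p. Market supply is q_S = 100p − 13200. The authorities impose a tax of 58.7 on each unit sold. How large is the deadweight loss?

15662.23

In inverse form: demand p = 222 − 0.1q, supply p = 132 + 0.01q.
Competitive equilibrium: 222 − 0.1q = 132 + 0.01q → q* = 818.1818, p* = 140.1818.
With the tax, the buyer price exceeds the seller price by 58.7: (222 − 0.1q) − (132 + 0.01q) = 58.7 → q' = 284.5455.
Δq = 818.1818 − 284.5455 = 533.6363; the wedge equals the tax, 58.7.
Welfare loss = ½ × 533.6363 × 58.7 = 15662.23.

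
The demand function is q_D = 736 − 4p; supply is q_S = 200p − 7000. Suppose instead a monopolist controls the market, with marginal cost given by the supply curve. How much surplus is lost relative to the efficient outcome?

In inverse form: demand p = 184 − 0.25q, supply p = 35 + 0.005q.
Competitive equilibrium: 184 − 0.25q = 35 + 0.005q → q* = 584.3137, p* = 37.9216.
Marginal revenue: MR = 184 − 0.5q. Set MR = MC: 184 − 0.5q = 35 + 0.005q → q_m = 295.0495.
Price p_m = 184 − 0.25·295.0495 = 110.2376; MC(q_m) = 35 + 0.005·295.0495 = 36.4752.
Competitive q* = 584.3137, so Δq = 289.2642; wedge = 110.2376 − 36.4752 = 73.7624.
Welfare loss = ½ × 289.2642 × 73.7624 = 10668.41.

10668.41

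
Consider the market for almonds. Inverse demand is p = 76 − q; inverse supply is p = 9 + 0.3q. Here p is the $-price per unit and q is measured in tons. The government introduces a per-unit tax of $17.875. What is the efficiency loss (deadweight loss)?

Competitive equilibrium: 76 − q = 9 + 0.3q → q* = 51.5385, p* = 24.4615.
With the tax, the buyer price exceeds the seller price by 17.875: (76 − q) − (9 + 0.3q) = 17.875 → q' = 37.7885.
Δq = 51.5385 − 37.7885 = 13.75; the wedge equals the tax, 17.875.
DWL = ½ × 13.75 × 17.875 = $122.89.

$122.89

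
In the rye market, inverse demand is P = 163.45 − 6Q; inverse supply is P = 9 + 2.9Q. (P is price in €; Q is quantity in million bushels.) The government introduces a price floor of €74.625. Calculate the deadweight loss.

€28.93 million

Competitive equilibrium: 163.45 − 6Q = 9 + 2.9Q → Q* = 17.3539, P* = 59.3264.
At the floor P = 74.625, quantity demanded = (163.45 − 74.625)/6 = 14.8042.
Sellers' marginal cost at Q' = 14.8042: 9 + 2.9·14.8042 = 51.9322.
ΔQ = 17.3539 − 14.8042 = 2.5497; wedge = 74.625 − 51.9322 = 22.6928.
DWL = ½ × 2.5497 × 22.6928 = €28.93 million.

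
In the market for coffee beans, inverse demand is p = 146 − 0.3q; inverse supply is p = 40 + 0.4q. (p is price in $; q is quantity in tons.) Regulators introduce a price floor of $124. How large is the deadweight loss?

Competitive equilibrium: 146 − 0.3q = 40 + 0.4q → q* = 151.42857, p* = 100.57143.
At the floor p = 124, quantity demanded = (146 − 124)/0.3 = 73.33333.
Sellers' marginal cost at q' = 73.33333: 40 + 0.4·73.33333 = 69.33333.
Δq = 151.42857 − 73.33333 = 78.09524; wedge = 124 − 69.33333 = 54.66667.
Welfare loss = ½ × 78.09524 × 54.66667 = $2134.60.

$2134.60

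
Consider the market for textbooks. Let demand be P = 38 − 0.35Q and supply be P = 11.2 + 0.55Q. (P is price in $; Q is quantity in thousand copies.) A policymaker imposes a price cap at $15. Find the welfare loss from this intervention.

$235.34 thousand

Competitive equilibrium: 38 − 0.35Q = 11.2 + 0.55Q → Q* = 29.7778, P* = 27.5778.
At the ceiling P = 15, quantity supplied = (15 − 11.2)/0.55 = 6.9091.
Willingness to pay at Q' = 6.9091: 38 − 0.35·6.9091 = 35.5818.
ΔQ = 29.7778 − 6.9091 = 22.8687; wedge = 35.5818 − 15 = 20.5818.
DWL = ½ × 22.8687 × 20.5818 = $235.34 thousand.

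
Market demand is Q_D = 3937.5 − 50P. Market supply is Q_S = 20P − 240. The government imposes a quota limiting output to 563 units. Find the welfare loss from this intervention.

In inverse form: demand P = 78.75 − 0.02Q, supply P = 12 + 0.05Q.
Competitive equilibrium: 78.75 − 0.02Q = 12 + 0.05Q → Q* = 953.5714, P* = 59.6786.
At Q = 563: demand price = 78.75 − 0.02·563 = 67.49; supply price = 12 + 0.05·563 = 40.15.
ΔQ = 953.5714 − 563 = 390.5714; wedge = 67.49 − 40.15 = 27.34.
The triangle = ½ × 390.5714 × 27.34 = 5339.11.

5339.11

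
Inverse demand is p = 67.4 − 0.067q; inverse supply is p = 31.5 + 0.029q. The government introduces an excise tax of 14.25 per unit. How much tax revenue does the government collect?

3213.67

Competitive equilibrium: 67.4 − 0.067q = 31.5 + 0.029q → q* = 373.9583, p* = 42.3448.
With the tax, the buyer price exceeds the seller price by 14.25: (67.4 − 0.067q) − (31.5 + 0.029q) = 14.25 → q' = 225.5208.
Tax revenue = 14.25 × 225.5208 = 3213.67.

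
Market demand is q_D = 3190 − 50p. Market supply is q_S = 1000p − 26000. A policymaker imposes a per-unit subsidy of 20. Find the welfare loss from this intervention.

In inverse form: demand p = 63.8 − 0.02q, supply p = 26 + 0.001q.
Competitive equilibrium: 63.8 − 0.02q = 26 + 0.001q → q* = 1800, p* = 27.8.
The subsidy lowers effective supply by 20: p = 6 + 0.001q.
New quantity: 63.8 − 0.02q = 6 + 0.001q → q' = 2752.381.
Overproduction Δq = 2752.381 − 1800 = 952.381; wedge = subsidy = 20.
Welfare loss = ½ × 952.381 × 20 = 9523.81.

9523.81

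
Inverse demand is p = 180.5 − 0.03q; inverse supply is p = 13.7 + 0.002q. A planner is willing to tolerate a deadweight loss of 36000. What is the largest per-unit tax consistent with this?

48

Competitive equilibrium: 180.5 − 0.03q = 13.7 + 0.002q → q* = 5212.5, p* = 24.125.
A tax t gives Δq = t/0.032 and wedge t, so DWL = t²/0.064.
t²/0.064 = 36000 → t² = 2304 → t = 48.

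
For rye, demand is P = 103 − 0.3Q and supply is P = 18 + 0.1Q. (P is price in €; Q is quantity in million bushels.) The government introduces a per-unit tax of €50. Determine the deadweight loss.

Competitive equilibrium: 103 − 0.3Q = 18 + 0.1Q → Q* = 212.5, P* = 39.25.
With the tax, the buyer price exceeds the seller price by 50: (103 − 0.3Q) − (18 + 0.1Q) = 50 → Q' = 87.5.
ΔQ = 212.5 − 87.5 = 125; the wedge equals the tax, 50.
Welfare loss = ½ × 125 × 50 = €3125 million.

€3125 million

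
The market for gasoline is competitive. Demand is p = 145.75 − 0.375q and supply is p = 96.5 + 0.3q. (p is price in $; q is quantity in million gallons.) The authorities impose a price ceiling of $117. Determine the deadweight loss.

$7.23 million

Competitive equilibrium: 145.75 − 0.375q = 96.5 + 0.3q → q* = 72.963, p* = 118.3889.
At the ceiling p = 117, quantity supplied = (117 − 96.5)/0.3 = 68.3333.
Willingness to pay at q' = 68.3333: 145.75 − 0.375·68.3333 = 120.125.
Δq = 72.963 − 68.3333 = 4.6297; wedge = 120.125 − 117 = 3.125.
Deadweight loss = ½ × 4.6297 × 3.125 = $7.23 million.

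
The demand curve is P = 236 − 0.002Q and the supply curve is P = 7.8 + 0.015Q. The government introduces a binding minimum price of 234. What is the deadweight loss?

1311924.71

Competitive equilibrium: 236 − 0.002Q = 7.8 + 0.015Q → Q* = 13423.52941, P* = 209.15294.
At the floor P = 234, quantity demanded = (236 − 234)/0.002 = 1000.
Sellers' marginal cost at Q' = 1000: 7.8 + 0.015·1000 = 22.8.
ΔQ = 13423.52941 − 1000 = 12423.52941; wedge = 234 − 22.8 = 211.2.
Deadweight loss = ½ × 12423.52941 × 211.2 = 1311924.71.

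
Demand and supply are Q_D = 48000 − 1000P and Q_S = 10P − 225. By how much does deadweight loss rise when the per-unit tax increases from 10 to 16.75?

In inverse form: demand P = 48 − 0.001Q, supply P = 22.5 + 0.1Q.
Competitive equilibrium: 48 − 0.001Q = 22.5 + 0.1Q → Q* = 252.4752, P* = 47.7475.
For a per-unit tax t: ΔQ = t/0.101, so DWL = ½·t·(t/0.101) = t²/0.202.
At t = 10: DWL = 495.05. At t = 16.75: DWL = 1388.923.
Increase = 1388.923 − 495.05 = 893.87.

893.87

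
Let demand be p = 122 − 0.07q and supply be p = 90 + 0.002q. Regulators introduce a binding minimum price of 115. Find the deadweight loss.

Competitive equilibrium: 122 − 0.07q = 90 + 0.002q → q* = 444.4444, p* = 90.8889.
At the floor p = 115, quantity demanded = (122 − 115)/0.07 = 100.
Sellers' marginal cost at q' = 100: 90 + 0.002·100 = 90.2.
Δq = 444.4444 − 100 = 344.4444; wedge = 115 − 90.2 = 24.8.
DWL = ½ × 344.4444 × 24.8 = 4271.11.

4271.11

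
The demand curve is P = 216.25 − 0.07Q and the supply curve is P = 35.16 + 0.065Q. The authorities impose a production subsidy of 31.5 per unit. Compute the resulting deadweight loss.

3675

Competitive equilibrium: 216.25 − 0.07Q = 35.16 + 0.065Q → Q* = 1341.4074, P* = 122.3515.
The subsidy lowers effective supply by 31.5: P = 3.66 + 0.065Q.
New quantity: 216.25 − 0.07Q = 3.66 + 0.065Q → Q' = 1574.7407.
Overproduction ΔQ = 1574.7407 − 1341.4074 = 233.3333; wedge = subsidy = 31.5.
The triangle = ½ × 233.3333 × 31.5 = 3675.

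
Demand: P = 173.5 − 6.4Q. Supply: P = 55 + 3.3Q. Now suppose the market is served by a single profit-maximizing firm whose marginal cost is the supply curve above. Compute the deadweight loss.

114.38

Competitive equilibrium: 173.5 − 6.4Q = 55 + 3.3Q → Q* = 12.2165, P* = 95.3144.
Marginal revenue: MR = 173.5 − 12.8Q. Set MR = MC: 173.5 − 12.8Q = 55 + 3.3Q → Q_m = 7.3602.
Price P_m = 173.5 − 6.4·7.3602 = 126.3947; MC(Q_m) = 55 + 3.3·7.3602 = 79.2887.
Competitive Q* = 12.2165, so ΔQ = 4.8563; wedge = 126.3947 − 79.2887 = 47.106.
Welfare loss = ½ × 4.8563 × 47.106 = 114.38.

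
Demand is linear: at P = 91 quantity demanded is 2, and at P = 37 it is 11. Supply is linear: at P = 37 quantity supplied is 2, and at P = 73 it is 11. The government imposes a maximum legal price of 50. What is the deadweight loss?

23.11

Demand slope = (37 − 91)/(11 − 2) = −6, so P = 103 − 6Q.
Supply slope = (73 − 37)/(11 − 2) = 4, so P = 29 + 4Q.
Competitive equilibrium: 103 − 6Q = 29 + 4Q → Q* = 7.4, P* = 58.6.
At the ceiling P = 50, quantity supplied = (50 − 29)/4 = 5.25.
Willingness to pay at Q' = 5.25: 103 − 6·5.25 = 71.5.
ΔQ = 7.4 − 5.25 = 2.15; wedge = 71.5 − 50 = 21.5.
Welfare loss = ½ × 2.15 × 21.5 = 23.11.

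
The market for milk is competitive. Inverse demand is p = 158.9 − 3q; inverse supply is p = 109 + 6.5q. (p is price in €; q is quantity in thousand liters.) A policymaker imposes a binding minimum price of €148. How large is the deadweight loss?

€12.46 thousand

Competitive equilibrium: 158.9 − 3q = 109 + 6.5q → q* = 5.2526, p* = 143.1421.
At the floor p = 148, quantity demanded = (158.9 − 148)/3 = 3.6333.
Sellers' marginal cost at q' = 3.6333: 109 + 6.5·3.6333 = 132.6165.
Δq = 5.2526 − 3.6333 = 1.6193; wedge = 148 − 132.6165 = 15.3835.
Deadweight loss = ½ × 1.6193 × 15.3835 = €12.46 thousand.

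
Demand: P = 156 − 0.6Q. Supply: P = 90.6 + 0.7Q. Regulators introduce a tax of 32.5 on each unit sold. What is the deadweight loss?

Competitive equilibrium: 156 − 0.6Q = 90.6 + 0.7Q → Q* = 50.3077, P* = 125.8154.
With the tax, the buyer price exceeds the seller price by 32.5: (156 − 0.6Q) − (90.6 + 0.7Q) = 32.5 → Q' = 25.3077.
ΔQ = 50.3077 − 25.3077 = 25; the wedge equals the tax, 32.5.
Deadweight loss = ½ × 25 × 32.5 = 406.25.

406.25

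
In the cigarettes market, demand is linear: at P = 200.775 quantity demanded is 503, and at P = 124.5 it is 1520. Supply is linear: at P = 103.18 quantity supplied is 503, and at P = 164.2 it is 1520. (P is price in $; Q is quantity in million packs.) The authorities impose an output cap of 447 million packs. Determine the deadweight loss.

Demand slope = (124.5 − 200.775)/(1520 − 503) = −0.075, so P = 238.5 − 0.075Q.
Supply slope = (164.2 − 103.18)/(1520 − 503) = 0.06, so P = 73 + 0.06Q.
Competitive equilibrium: 238.5 − 0.075Q = 73 + 0.06Q → Q* = 1225.9259, P* = 146.5556.
At Q = 447: demand price = 238.5 − 0.075·447 = 204.975; supply price = 73 + 0.06·447 = 99.82.
ΔQ = 1225.9259 − 447 = 778.9259; wedge = 204.975 − 99.82 = 105.155.
DWL = ½ × 778.9259 × 105.155 = $40953.98 million.

$40953.98 million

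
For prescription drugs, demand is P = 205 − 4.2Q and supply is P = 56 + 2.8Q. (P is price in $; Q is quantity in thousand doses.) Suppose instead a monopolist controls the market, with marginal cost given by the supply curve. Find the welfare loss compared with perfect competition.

$223 thousand

Competitive equilibrium: 205 − 4.2Q = 56 + 2.8Q → Q* = 21.2857, P* = 115.6.
Marginal revenue: MR = 205 − 8.4Q. Set MR = MC: 205 − 8.4Q = 56 + 2.8Q → Q_m = 13.3036.
Price P_m = 205 − 4.2·13.3036 = 149.1249; MC(Q_m) = 56 + 2.8·13.3036 = 93.2501.
Competitive Q* = 21.2857, so ΔQ = 7.9821; wedge = 149.1249 − 93.2501 = 55.8748.
Welfare loss = ½ × 7.9821 × 55.8748 = $223 thousand.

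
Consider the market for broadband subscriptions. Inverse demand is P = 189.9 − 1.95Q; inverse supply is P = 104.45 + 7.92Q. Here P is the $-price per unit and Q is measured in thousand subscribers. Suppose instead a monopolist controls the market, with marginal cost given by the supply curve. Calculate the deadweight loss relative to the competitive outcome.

Competitive equilibrium: 189.9 − 1.95Q = 104.45 + 7.92Q → Q* = 8.6575, P* = 173.0178.
Marginal revenue: MR = 189.9 − 3.9Q. Set MR = MC: 189.9 − 3.9Q = 104.45 + 7.92Q → Q_m = 7.2293.
Price P_m = 189.9 − 1.95·7.2293 = 175.8029; MC(Q_m) = 104.45 + 7.92·7.2293 = 161.7061.
Competitive Q* = 8.6575, so ΔQ = 1.4282; wedge = 175.8029 − 161.7061 = 14.0968.
The triangle = ½ × 1.4282 × 14.0968 = $10.07 thousand.

$10.07 thousand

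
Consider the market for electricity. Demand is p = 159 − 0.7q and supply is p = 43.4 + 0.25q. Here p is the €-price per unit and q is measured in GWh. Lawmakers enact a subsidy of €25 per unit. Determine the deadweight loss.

€328.95

Competitive equilibrium: 159 − 0.7q = 43.4 + 0.25q → q* = 121.6842, p* = 73.8211.
The subsidy lowers effective supply by 25: p = 18.4 + 0.25q.
New quantity: 159 − 0.7q = 18.4 + 0.25q → q' = 148.
Overproduction Δq = 148 − 121.6842 = 26.3158; wedge = subsidy = 25.
Welfare loss = ½ × 26.3158 × 25 = €328.95.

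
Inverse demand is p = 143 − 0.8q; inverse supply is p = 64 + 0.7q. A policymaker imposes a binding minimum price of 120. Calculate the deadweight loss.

429.01

Competitive equilibrium: 143 − 0.8q = 64 + 0.7q → q* = 52.6667, p* = 100.8667.
At the floor p = 120, quantity demanded = (143 − 120)/0.8 = 28.75.
Sellers' marginal cost at q' = 28.75: 64 + 0.7·28.75 = 84.125.
Δq = 52.6667 − 28.75 = 23.9167; wedge = 120 − 84.125 = 35.875.
Deadweight loss = ½ × 23.9167 × 35.875 = 429.01.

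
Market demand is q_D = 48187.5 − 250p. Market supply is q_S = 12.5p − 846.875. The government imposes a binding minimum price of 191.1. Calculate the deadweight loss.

In inverse form: demand p = 192.75 − 0.004q, supply p = 67.75 + 0.08q.
Competitive equilibrium: 192.75 − 0.004q = 67.75 + 0.08q → q* = 1488.0952, p* = 186.7976.
At the floor p = 191.1, quantity demanded = (192.75 − 191.1)/0.004 = 412.5.
Sellers' marginal cost at q' = 412.5: 67.75 + 0.08·412.5 = 100.75.
Δq = 1488.0952 − 412.5 = 1075.5952; wedge = 191.1 − 100.75 = 90.35.
Deadweight loss = ½ × 1075.5952 × 90.35 = 48590.01.

48590.01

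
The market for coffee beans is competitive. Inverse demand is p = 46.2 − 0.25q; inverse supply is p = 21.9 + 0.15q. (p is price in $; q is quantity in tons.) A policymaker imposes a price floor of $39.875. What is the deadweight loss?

$251.34

Competitive equilibrium: 46.2 − 0.25q = 21.9 + 0.15q → q* = 60.75, p* = 31.0125.
At the floor p = 39.875, quantity demanded = (46.2 − 39.875)/0.25 = 25.3.
Sellers' marginal cost at q' = 25.3: 21.9 + 0.15·25.3 = 25.695.
Δq = 60.75 − 25.3 = 35.45; wedge = 39.875 − 25.695 = 14.18.
The triangle = ½ × 35.45 × 14.18 = $251.34.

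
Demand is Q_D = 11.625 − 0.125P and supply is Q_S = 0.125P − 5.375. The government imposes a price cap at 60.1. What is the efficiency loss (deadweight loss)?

In inverse form: demand P = 93 − 8Q, supply P = 43 + 8Q.
Competitive equilibrium: 93 − 8Q = 43 + 8Q → Q* = 3.125, P* = 68.
At the ceiling P = 60.1, quantity supplied = (60.1 − 43)/8 = 2.1375.
Willingness to pay at Q' = 2.1375: 93 − 8·2.1375 = 75.9.
ΔQ = 3.125 − 2.1375 = 0.9875; wedge = 75.9 − 60.1 = 15.8.
Deadweight loss = ½ × 0.9875 × 15.8 = 7.80.

7.80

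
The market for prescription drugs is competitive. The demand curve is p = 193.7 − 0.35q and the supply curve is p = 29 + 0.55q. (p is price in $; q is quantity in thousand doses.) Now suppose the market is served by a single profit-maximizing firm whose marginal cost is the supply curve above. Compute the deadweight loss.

Competitive equilibrium: 193.7 − 0.35q = 29 + 0.55q → q* = 183, p* = 129.65.
Marginal revenue: MR = 193.7 − 0.7q. Set MR = MC: 193.7 − 0.7q = 29 + 0.55q → q_m = 131.76.
Price p_m = 193.7 − 0.35·131.76 = 147.584; MC(q_m) = 29 + 0.55·131.76 = 101.468.
Competitive q* = 183, so Δq = 51.24; wedge = 147.584 − 101.468 = 46.116.
DWL = ½ × 51.24 × 46.116 = $1181.49 thousand.

$1181.49 thousand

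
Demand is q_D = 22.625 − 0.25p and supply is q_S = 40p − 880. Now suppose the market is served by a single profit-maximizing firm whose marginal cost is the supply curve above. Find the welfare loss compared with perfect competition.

144.82

In inverse form: demand p = 90.5 − 4q, supply p = 22 + 0.025q.
Competitive equilibrium: 90.5 − 4q = 22 + 0.025q → q* = 17.0186, p* = 22.4255.
Marginal revenue: MR = 90.5 − 8q. Set MR = MC: 90.5 − 8q = 22 + 0.025q → q_m = 8.5358.
Price p_m = 90.5 − 4·8.5358 = 56.3568; MC(q_m) = 22 + 0.025·8.5358 = 22.2134.
Competitive q* = 17.0186, so Δq = 8.4828; wedge = 56.3568 − 22.2134 = 34.1434.
The triangle = ½ × 8.4828 × 34.1434 = 144.82.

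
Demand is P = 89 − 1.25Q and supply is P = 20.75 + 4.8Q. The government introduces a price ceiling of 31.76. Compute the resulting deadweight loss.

244.33

Competitive equilibrium: 89 − 1.25Q = 20.75 + 4.8Q → Q* = 11.281, P* = 74.8988.
At the ceiling P = 31.76, quantity supplied = (31.76 − 20.75)/4.8 = 2.2938.
Willingness to pay at Q' = 2.2938: 89 − 1.25·2.2938 = 86.1328.
ΔQ = 11.281 − 2.2938 = 8.9872; wedge = 86.1328 − 31.76 = 54.3728.
DWL = ½ × 8.9872 × 54.3728 = 244.33.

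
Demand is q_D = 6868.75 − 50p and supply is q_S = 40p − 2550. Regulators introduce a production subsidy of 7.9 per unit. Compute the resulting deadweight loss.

693.44

In inverse form: demand p = 137.375 − 0.02q, supply p = 63.75 + 0.025q.
Competitive equilibrium: 137.375 − 0.02q = 63.75 + 0.025q → q* = 1636.1111, p* = 104.6528.
The subsidy lowers effective supply by 7.9: p = 55.85 + 0.025q.
New quantity: 137.375 − 0.02q = 55.85 + 0.025q → q' = 1811.6667.
Overproduction Δq = 1811.6667 − 1636.1111 = 175.5556; wedge = subsidy = 7.9.
DWL = ½ × 175.5556 × 7.9 = 693.44.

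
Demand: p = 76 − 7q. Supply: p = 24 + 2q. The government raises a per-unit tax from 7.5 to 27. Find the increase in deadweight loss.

37.375

Competitive equilibrium: 76 − 7q = 24 + 2q → q* = 5.7778, p* = 35.5556.
For a per-unit tax t: Δq = t/9, so DWL = ½·t·(t/9) = t²/18.
At t = 7.5: DWL = 3.125. At t = 27: DWL = 40.5.
Increase = 40.5 − 3.125 = 37.375.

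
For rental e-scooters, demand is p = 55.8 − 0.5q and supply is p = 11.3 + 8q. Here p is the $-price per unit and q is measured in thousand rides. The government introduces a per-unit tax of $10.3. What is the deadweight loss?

$6.24 thousand

Competitive equilibrium: 55.8 − 0.5q = 11.3 + 8q → q* = 5.2353, p* = 53.1824.
With the tax, the buyer price exceeds the seller price by 10.3: (55.8 − 0.5q) − (11.3 + 8q) = 10.3 → q' = 4.0235.
Δq = 5.2353 − 4.0235 = 1.2118; the wedge equals the tax, 10.3.
The triangle = ½ × 1.2118 × 10.3 = $6.24 thousand.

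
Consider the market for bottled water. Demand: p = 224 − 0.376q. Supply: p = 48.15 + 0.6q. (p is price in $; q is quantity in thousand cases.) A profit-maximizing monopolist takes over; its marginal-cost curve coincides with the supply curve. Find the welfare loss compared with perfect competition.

Competitive equilibrium: 224 − 0.376q = 48.15 + 0.6q → q* = 180.1742, p* = 156.2545.
Marginal revenue: MR = 224 − 0.752q. Set MR = MC: 224 − 0.752q = 48.15 + 0.6q → q_m = 130.0666.
Price p_m = 224 − 0.376·130.0666 = 175.095; MC(q_m) = 48.15 + 0.6·130.0666 = 126.19.
Competitive q* = 180.1742, so Δq = 50.1076; wedge = 175.095 − 126.19 = 48.905.
Welfare loss = ½ × 50.1076 × 48.905 = $1225.26 thousand.

$1225.26 thousand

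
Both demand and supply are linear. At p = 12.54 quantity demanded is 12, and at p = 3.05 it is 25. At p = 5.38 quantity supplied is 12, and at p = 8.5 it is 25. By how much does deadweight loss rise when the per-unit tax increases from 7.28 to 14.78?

85.28

Demand slope = (3.05 − 12.54)/(25 − 12) = −0.73, so p = 21.3 − 0.73q.
Supply slope = (8.5 − 5.38)/(25 − 12) = 0.24, so p = 2.5 + 0.24q.
Competitive equilibrium: 21.3 − 0.73q = 2.5 + 0.24q → q* = 19.3814, p* = 7.1515.
For a per-unit tax t: Δq = t/0.97, so DWL = ½·t·(t/0.97) = t²/1.94.
At t = 7.28: DWL = 27.319. At t = 14.78: DWL = 112.602.
Increase = 112.602 − 27.319 = 85.28.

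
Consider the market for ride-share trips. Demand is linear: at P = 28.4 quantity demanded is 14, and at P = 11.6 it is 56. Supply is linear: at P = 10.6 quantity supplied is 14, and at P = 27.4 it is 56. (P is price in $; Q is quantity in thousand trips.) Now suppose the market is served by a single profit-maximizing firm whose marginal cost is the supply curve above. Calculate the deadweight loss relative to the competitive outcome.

Demand slope = (11.6 − 28.4)/(56 − 14) = −0.4, so P = 34 − 0.4Q.
Supply slope = (27.4 − 10.6)/(56 − 14) = 0.4, so P = 5 + 0.4Q.
Competitive equilibrium: 34 − 0.4Q = 5 + 0.4Q → Q* = 36.25, P* = 19.5.
Marginal revenue: MR = 34 − 0.8Q. Set MR = MC: 34 − 0.8Q = 5 + 0.4Q → Q_m = 24.1667.
Price P_m = 34 − 0.4·24.1667 = 24.3333; MC(Q_m) = 5 + 0.4·24.1667 = 14.6667.
Competitive Q* = 36.25, so ΔQ = 12.0833; wedge = 24.3333 − 14.6667 = 9.6666.
Welfare loss = ½ × 12.0833 × 9.6666 = $58.40 thousand.

$58.40 thousand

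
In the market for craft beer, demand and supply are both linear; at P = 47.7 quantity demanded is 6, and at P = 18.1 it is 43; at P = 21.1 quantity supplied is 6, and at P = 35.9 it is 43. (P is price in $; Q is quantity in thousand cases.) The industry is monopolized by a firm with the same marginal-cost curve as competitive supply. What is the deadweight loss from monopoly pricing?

Demand slope = (18.1 − 47.7)/(43 − 6) = −0.8, so P = 52.5 − 0.8Q.
Supply slope = (35.9 − 21.1)/(43 − 6) = 0.4, so P = 18.7 + 0.4Q.
Competitive equilibrium: 52.5 − 0.8Q = 18.7 + 0.4Q → Q* = 28.1667, P* = 29.9667.
Marginal revenue: MR = 52.5 − 1.6Q. Set MR = MC: 52.5 − 1.6Q = 18.7 + 0.4Q → Q_m = 16.9.
Price P_m = 52.5 − 0.8·16.9 = 38.98; MC(Q_m) = 18.7 + 0.4·16.9 = 25.46.
Competitive Q* = 28.1667, so ΔQ = 11.2667; wedge = 38.98 − 25.46 = 13.52.
Welfare loss = ½ × 11.2667 × 13.52 = $76.16 thousand.

$76.16 thousand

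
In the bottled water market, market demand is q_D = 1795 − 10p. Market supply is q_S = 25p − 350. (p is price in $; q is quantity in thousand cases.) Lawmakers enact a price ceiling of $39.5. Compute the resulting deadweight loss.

$20764.51 thousand

In inverse form: demand p = 179.5 − 0.1q, supply p = 14 + 0.04q.
Competitive equilibrium: 179.5 − 0.1q = 14 + 0.04q → q* = 1182.1429, p* = 61.2857.
At the ceiling p = 39.5, quantity supplied = (39.5 − 14)/0.04 = 637.5.
Willingness to pay at q' = 637.5: 179.5 − 0.1·637.5 = 115.75.
Δq = 1182.1429 − 637.5 = 544.6429; wedge = 115.75 − 39.5 = 76.25.
Welfare loss = ½ × 544.6429 × 76.25 = $20764.51 thousand.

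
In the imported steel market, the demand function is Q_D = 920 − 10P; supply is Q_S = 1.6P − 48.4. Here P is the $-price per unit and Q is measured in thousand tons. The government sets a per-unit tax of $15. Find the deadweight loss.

In inverse form: demand P = 92 − 0.1Q, supply P = 30.25 + 0.625Q.
Competitive equilibrium: 92 − 0.1Q = 30.25 + 0.625Q → Q* = 85.1724, P* = 83.4828.
With the tax, the buyer price exceeds the seller price by 15: (92 − 0.1Q) − (30.25 + 0.625Q) = 15 → Q' = 64.4828.
ΔQ = 85.1724 − 64.4828 = 20.6896; the wedge equals the tax, 15.
DWL = ½ × 20.6896 × 15 = $155.17 thousand.

$155.17 thousand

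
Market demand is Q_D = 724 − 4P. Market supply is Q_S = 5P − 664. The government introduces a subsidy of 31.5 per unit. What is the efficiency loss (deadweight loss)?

1102.50

In inverse form: demand P = 181 − 0.25Q, supply P = 132.8 + 0.2Q.
Competitive equilibrium: 181 − 0.25Q = 132.8 + 0.2Q → Q* = 107.1111, P* = 154.2222.
The subsidy lowers effective supply by 31.5: P = 101.3 + 0.2Q.
New quantity: 181 − 0.25Q = 101.3 + 0.2Q → Q' = 177.1111.
Overproduction ΔQ = 177.1111 − 107.1111 = 70; wedge = subsidy = 31.5.
DWL = ½ × 70 × 31.5 = 1102.50.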